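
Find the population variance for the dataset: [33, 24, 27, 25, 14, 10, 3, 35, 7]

119.7284

Step 1: Compute the mean: (33 + 24 + 27 + 25 + 14 + 10 + 3 + 35 + 7) / 9 = 19.7778
Step 2: Compute squared deviations from the mean:
  (33 - 19.7778)^2 = 174.8272
  (24 - 19.7778)^2 = 17.8272
  (27 - 19.7778)^2 = 52.1605
  (25 - 19.7778)^2 = 27.2716
  (14 - 19.7778)^2 = 33.3827
  (10 - 19.7778)^2 = 95.6049
  (3 - 19.7778)^2 = 281.4938
  (35 - 19.7778)^2 = 231.716
  (7 - 19.7778)^2 = 163.2716
Step 3: Sum of squared deviations = 1077.5556
Step 4: Population variance = 1077.5556 / 9 = 119.7284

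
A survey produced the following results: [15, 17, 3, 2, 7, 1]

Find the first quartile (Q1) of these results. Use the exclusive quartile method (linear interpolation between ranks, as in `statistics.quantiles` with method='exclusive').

1.75

Step 1: Sort the data: [1, 2, 3, 7, 15, 17]
Step 2: n = 6
Step 3: Using the exclusive quartile method:
  Q1 = 1.75
  Q2 (median) = 5
  Q3 = 15.5
  IQR = Q3 - Q1 = 15.5 - 1.75 = 13.75
Step 4: Q1 = 1.75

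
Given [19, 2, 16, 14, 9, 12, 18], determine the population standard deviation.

5.4623

Step 1: Compute the mean: 12.8571
Step 2: Sum of squared deviations from the mean: 208.8571
Step 3: Population variance = 208.8571 / 7 = 29.8367
Step 4: Standard deviation = sqrt(29.8367) = 5.4623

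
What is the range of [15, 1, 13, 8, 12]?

14

Step 1: Identify the maximum value: max = 15
Step 2: Identify the minimum value: min = 1
Step 3: Range = max - min = 15 - 1 = 14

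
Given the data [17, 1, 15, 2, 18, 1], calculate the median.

8.5

Step 1: Sort the data in ascending order: [1, 1, 2, 15, 17, 18]
Step 2: The number of values is n = 6.
Step 3: Since n is even, the median is the average of positions 3 and 4:
  Median = (2 + 15) / 2 = 8.5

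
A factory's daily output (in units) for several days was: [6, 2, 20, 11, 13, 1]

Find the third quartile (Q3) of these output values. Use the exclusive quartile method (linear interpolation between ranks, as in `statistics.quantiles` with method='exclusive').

14.75

Step 1: Sort the data: [1, 2, 6, 11, 13, 20]
Step 2: n = 6
Step 3: Using the exclusive quartile method:
  Q1 = 1.75
  Q2 (median) = 8.5
  Q3 = 14.75
  IQR = Q3 - Q1 = 14.75 - 1.75 = 13
Step 4: Q3 = 14.75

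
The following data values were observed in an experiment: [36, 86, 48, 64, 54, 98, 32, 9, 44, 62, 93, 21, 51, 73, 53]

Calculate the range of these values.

89

Step 1: Identify the maximum value: max = 98
Step 2: Identify the minimum value: min = 9
Step 3: Range = max - min = 98 - 9 = 89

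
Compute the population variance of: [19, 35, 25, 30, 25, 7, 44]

118.8163

Step 1: Compute the mean: (19 + 35 + 25 + 30 + 25 + 7 + 44) / 7 = 26.4286
Step 2: Compute squared deviations from the mean:
  (19 - 26.4286)^2 = 55.1837
  (35 - 26.4286)^2 = 73.4694
  (25 - 26.4286)^2 = 2.0408
  (30 - 26.4286)^2 = 12.7551
  (25 - 26.4286)^2 = 2.0408
  (7 - 26.4286)^2 = 377.4694
  (44 - 26.4286)^2 = 308.7551
Step 3: Sum of squared deviations = 831.7143
Step 4: Population variance = 831.7143 / 7 = 118.8163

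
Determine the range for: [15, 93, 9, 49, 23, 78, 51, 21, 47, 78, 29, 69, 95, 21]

86

Step 1: Identify the maximum value: max = 95
Step 2: Identify the minimum value: min = 9
Step 3: Range = max - min = 95 - 9 = 86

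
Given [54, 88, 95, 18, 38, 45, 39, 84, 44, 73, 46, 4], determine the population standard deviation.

26.7499

Step 1: Compute the mean: 52.3333
Step 2: Sum of squared deviations from the mean: 8586.6667
Step 3: Population variance = 8586.6667 / 12 = 715.5556
Step 4: Standard deviation = sqrt(715.5556) = 26.7499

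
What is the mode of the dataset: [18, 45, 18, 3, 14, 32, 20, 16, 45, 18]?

18

Step 1: Count the frequency of each value:
  3: appears 1 time(s)
  14: appears 1 time(s)
  16: appears 1 time(s)
  18: appears 3 time(s)
  20: appears 1 time(s)
  32: appears 1 time(s)
  45: appears 2 time(s)
Step 2: The value 18 appears most frequently (3 times).
Step 3: Mode = 18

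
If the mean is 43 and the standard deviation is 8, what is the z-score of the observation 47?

0.5

Step 1: Recall the z-score formula: z = (x - mu) / sigma
Step 2: Substitute values: z = (47 - 43) / 8
Step 3: z = 4 / 8 = 0.5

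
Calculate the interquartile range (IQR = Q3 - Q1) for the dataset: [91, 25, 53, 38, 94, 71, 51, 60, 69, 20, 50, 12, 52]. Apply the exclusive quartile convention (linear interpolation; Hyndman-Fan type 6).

38.5

Step 1: Sort the data: [12, 20, 25, 38, 50, 51, 52, 53, 60, 69, 71, 91, 94]
Step 2: n = 13
Step 3: Using the exclusive quartile method:
  Q1 = 31.5
  Q2 (median) = 52
  Q3 = 70
  IQR = Q3 - Q1 = 70 - 31.5 = 38.5
Step 4: IQR = 38.5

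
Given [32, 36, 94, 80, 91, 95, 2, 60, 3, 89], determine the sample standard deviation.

37.303

Step 1: Compute the mean: 58.2
Step 2: Sum of squared deviations from the mean: 12523.6
Step 3: Sample variance = 12523.6 / 9 = 1391.5111
Step 4: Standard deviation = sqrt(1391.5111) = 37.303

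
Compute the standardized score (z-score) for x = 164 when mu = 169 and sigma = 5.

-1

Step 1: Recall the z-score formula: z = (x - mu) / sigma
Step 2: Substitute values: z = (164 - 169) / 5
Step 3: z = -5 / 5 = -1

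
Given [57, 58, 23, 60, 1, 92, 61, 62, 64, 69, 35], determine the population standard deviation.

23.4732

Step 1: Compute the mean: 52.9091
Step 2: Sum of squared deviations from the mean: 6060.9091
Step 3: Population variance = 6060.9091 / 11 = 550.9917
Step 4: Standard deviation = sqrt(550.9917) = 23.4732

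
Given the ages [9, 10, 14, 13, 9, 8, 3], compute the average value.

9.4286

Step 1: Sum all values: 9 + 10 + 14 + 13 + 9 + 8 + 3 = 66
Step 2: Count the number of values: n = 7
Step 3: Mean = sum / n = 66 / 7 = 9.4286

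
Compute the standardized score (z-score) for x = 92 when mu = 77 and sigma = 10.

1.5

Step 1: Recall the z-score formula: z = (x - mu) / sigma
Step 2: Substitute values: z = (92 - 77) / 10
Step 3: z = 15 / 10 = 1.5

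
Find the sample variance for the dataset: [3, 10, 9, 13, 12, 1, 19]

37.2857

Step 1: Compute the mean: (3 + 10 + 9 + 13 + 12 + 1 + 19) / 7 = 9.5714
Step 2: Compute squared deviations from the mean:
  (3 - 9.5714)^2 = 43.1837
  (10 - 9.5714)^2 = 0.1837
  (9 - 9.5714)^2 = 0.3265
  (13 - 9.5714)^2 = 11.7551
  (12 - 9.5714)^2 = 5.898
  (1 - 9.5714)^2 = 73.4694
  (19 - 9.5714)^2 = 88.898
Step 3: Sum of squared deviations = 223.7143
Step 4: Sample variance = 223.7143 / 6 = 37.2857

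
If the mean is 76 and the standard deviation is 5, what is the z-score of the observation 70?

-1.2

Step 1: Recall the z-score formula: z = (x - mu) / sigma
Step 2: Substitute values: z = (70 - 76) / 5
Step 3: z = -6 / 5 = -1.2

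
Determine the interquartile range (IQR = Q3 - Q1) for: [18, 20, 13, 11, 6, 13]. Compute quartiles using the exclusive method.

8.75

Step 1: Sort the data: [6, 11, 13, 13, 18, 20]
Step 2: n = 6
Step 3: Using the exclusive quartile method:
  Q1 = 9.75
  Q2 (median) = 13
  Q3 = 18.5
  IQR = Q3 - Q1 = 18.5 - 9.75 = 8.75
Step 4: IQR = 8.75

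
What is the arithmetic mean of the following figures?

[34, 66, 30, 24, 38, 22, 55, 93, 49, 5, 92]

46.1818

Step 1: Sum all values: 34 + 66 + 30 + 24 + 38 + 22 + 55 + 93 + 49 + 5 + 92 = 508
Step 2: Count the number of values: n = 11
Step 3: Mean = sum / n = 508 / 11 = 46.1818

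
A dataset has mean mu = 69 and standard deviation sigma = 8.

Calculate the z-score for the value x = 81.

1.5

Step 1: Recall the z-score formula: z = (x - mu) / sigma
Step 2: Substitute values: z = (81 - 69) / 8
Step 3: z = 12 / 8 = 1.5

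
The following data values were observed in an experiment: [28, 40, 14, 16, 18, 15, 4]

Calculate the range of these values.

36

Step 1: Identify the maximum value: max = 40
Step 2: Identify the minimum value: min = 4
Step 3: Range = max - min = 40 - 4 = 36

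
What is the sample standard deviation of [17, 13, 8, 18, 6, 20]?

5.6804

Step 1: Compute the mean: 13.6667
Step 2: Sum of squared deviations from the mean: 161.3333
Step 3: Sample variance = 161.3333 / 5 = 32.2667
Step 4: Standard deviation = sqrt(32.2667) = 5.6804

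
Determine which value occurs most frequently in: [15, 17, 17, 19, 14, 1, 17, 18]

17

Step 1: Count the frequency of each value:
  1: appears 1 time(s)
  14: appears 1 time(s)
  15: appears 1 time(s)
  17: appears 3 time(s)
  18: appears 1 time(s)
  19: appears 1 time(s)
Step 2: The value 17 appears most frequently (3 times).
Step 3: Mode = 17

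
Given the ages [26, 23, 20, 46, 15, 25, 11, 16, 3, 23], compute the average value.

20.8

Step 1: Sum all values: 26 + 23 + 20 + 46 + 15 + 25 + 11 + 16 + 3 + 23 = 208
Step 2: Count the number of values: n = 10
Step 3: Mean = sum / n = 208 / 10 = 20.8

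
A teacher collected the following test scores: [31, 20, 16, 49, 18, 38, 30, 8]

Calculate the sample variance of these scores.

176.7857

Step 1: Compute the mean: (31 + 20 + 16 + 49 + 18 + 38 + 30 + 8) / 8 = 26.25
Step 2: Compute squared deviations from the mean:
  (31 - 26.25)^2 = 22.5625
  (20 - 26.25)^2 = 39.0625
  (16 - 26.25)^2 = 105.0625
  (49 - 26.25)^2 = 517.5625
  (18 - 26.25)^2 = 68.0625
  (38 - 26.25)^2 = 138.0625
  (30 - 26.25)^2 = 14.0625
  (8 - 26.25)^2 = 333.0625
Step 3: Sum of squared deviations = 1237.5
Step 4: Sample variance = 1237.5 / 7 = 176.7857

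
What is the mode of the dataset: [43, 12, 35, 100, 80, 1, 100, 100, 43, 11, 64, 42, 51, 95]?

100

Step 1: Count the frequency of each value:
  1: appears 1 time(s)
  11: appears 1 time(s)
  12: appears 1 time(s)
  35: appears 1 time(s)
  42: appears 1 time(s)
  43: appears 2 time(s)
  51: appears 1 time(s)
  64: appears 1 time(s)
  80: appears 1 time(s)
  95: appears 1 time(s)
  100: appears 3 time(s)
Step 2: The value 100 appears most frequently (3 times).
Step 3: Mode = 100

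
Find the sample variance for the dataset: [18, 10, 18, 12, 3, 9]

33.0667

Step 1: Compute the mean: (18 + 10 + 18 + 12 + 3 + 9) / 6 = 11.6667
Step 2: Compute squared deviations from the mean:
  (18 - 11.6667)^2 = 40.1111
  (10 - 11.6667)^2 = 2.7778
  (18 - 11.6667)^2 = 40.1111
  (12 - 11.6667)^2 = 0.1111
  (3 - 11.6667)^2 = 75.1111
  (9 - 11.6667)^2 = 7.1111
Step 3: Sum of squared deviations = 165.3333
Step 4: Sample variance = 165.3333 / 5 = 33.0667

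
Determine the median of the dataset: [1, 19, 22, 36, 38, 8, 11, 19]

19

Step 1: Sort the data in ascending order: [1, 8, 11, 19, 19, 22, 36, 38]
Step 2: The number of values is n = 8.
Step 3: Since n is even, the median is the average of positions 4 and 5:
  Median = (19 + 19) / 2 = 19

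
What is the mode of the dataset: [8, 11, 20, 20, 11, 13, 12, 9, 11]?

11

Step 1: Count the frequency of each value:
  8: appears 1 time(s)
  9: appears 1 time(s)
  11: appears 3 time(s)
  12: appears 1 time(s)
  13: appears 1 time(s)
  20: appears 2 time(s)
Step 2: The value 11 appears most frequently (3 times).
Step 3: Mode = 11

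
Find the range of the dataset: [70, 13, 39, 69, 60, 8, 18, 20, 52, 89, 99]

91

Step 1: Identify the maximum value: max = 99
Step 2: Identify the minimum value: min = 8
Step 3: Range = max - min = 99 - 8 = 91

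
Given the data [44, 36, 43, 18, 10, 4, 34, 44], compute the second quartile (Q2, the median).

35

Step 1: Sort the data: [4, 10, 18, 34, 36, 43, 44, 44]
Step 2: n = 8
Step 3: Q2 is the median. Since n is even, it is the average of the values at positions 4 and 5:
  Q2 = (34 + 36) / 2 = 35
Step 4: Q2 = 35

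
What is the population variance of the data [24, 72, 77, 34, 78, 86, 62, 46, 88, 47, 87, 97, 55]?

482.3905

Step 1: Compute the mean: (24 + 72 + 77 + 34 + 78 + 86 + 62 + 46 + 88 + 47 + 87 + 97 + 55) / 13 = 65.6154
Step 2: Compute squared deviations from the mean:
  (24 - 65.6154)^2 = 1731.8402
  (72 - 65.6154)^2 = 40.7633
  (77 - 65.6154)^2 = 129.6095
  (34 - 65.6154)^2 = 999.5325
  (78 - 65.6154)^2 = 153.3787
  (86 - 65.6154)^2 = 415.5325
  (62 - 65.6154)^2 = 13.071
  (46 - 65.6154)^2 = 384.7633
  (88 - 65.6154)^2 = 501.071
  (47 - 65.6154)^2 = 346.5325
  (87 - 65.6154)^2 = 457.3018
  (97 - 65.6154)^2 = 984.9941
  (55 - 65.6154)^2 = 112.6864
Step 3: Sum of squared deviations = 6271.0769
Step 4: Population variance = 6271.0769 / 13 = 482.3905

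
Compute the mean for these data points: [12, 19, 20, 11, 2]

12.8

Step 1: Sum all values: 12 + 19 + 20 + 11 + 2 = 64
Step 2: Count the number of values: n = 5
Step 3: Mean = sum / n = 64 / 5 = 12.8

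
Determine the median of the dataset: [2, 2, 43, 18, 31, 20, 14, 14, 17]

17

Step 1: Sort the data in ascending order: [2, 2, 14, 14, 17, 18, 20, 31, 43]
Step 2: The number of values is n = 9.
Step 3: Since n is odd, the median is the middle value at position 5: 17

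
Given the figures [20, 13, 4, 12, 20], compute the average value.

13.8

Step 1: Sum all values: 20 + 13 + 4 + 12 + 20 = 69
Step 2: Count the number of values: n = 5
Step 3: Mean = sum / n = 69 / 5 = 13.8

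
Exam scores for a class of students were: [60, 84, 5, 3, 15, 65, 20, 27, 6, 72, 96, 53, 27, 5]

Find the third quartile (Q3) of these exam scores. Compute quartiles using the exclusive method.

66.75

Step 1: Sort the data: [3, 5, 5, 6, 15, 20, 27, 27, 53, 60, 65, 72, 84, 96]
Step 2: n = 14
Step 3: Using the exclusive quartile method:
  Q1 = 5.75
  Q2 (median) = 27
  Q3 = 66.75
  IQR = Q3 - Q1 = 66.75 - 5.75 = 61
Step 4: Q3 = 66.75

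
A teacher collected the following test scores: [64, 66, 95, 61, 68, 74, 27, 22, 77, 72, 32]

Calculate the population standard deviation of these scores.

21.9247

Step 1: Compute the mean: 59.8182
Step 2: Sum of squared deviations from the mean: 5287.6364
Step 3: Population variance = 5287.6364 / 11 = 480.6942
Step 4: Standard deviation = sqrt(480.6942) = 21.9247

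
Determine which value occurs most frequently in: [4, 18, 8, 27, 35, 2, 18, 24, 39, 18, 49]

18

Step 1: Count the frequency of each value:
  2: appears 1 time(s)
  4: appears 1 time(s)
  8: appears 1 time(s)
  18: appears 3 time(s)
  24: appears 1 time(s)
  27: appears 1 time(s)
  35: appears 1 time(s)
  39: appears 1 time(s)
  49: appears 1 time(s)
Step 2: The value 18 appears most frequently (3 times).
Step 3: Mode = 18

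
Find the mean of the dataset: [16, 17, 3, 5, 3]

8.8

Step 1: Sum all values: 16 + 17 + 3 + 5 + 3 = 44
Step 2: Count the number of values: n = 5
Step 3: Mean = sum / n = 44 / 5 = 8.8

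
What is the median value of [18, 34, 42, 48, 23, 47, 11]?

34

Step 1: Sort the data in ascending order: [11, 18, 23, 34, 42, 47, 48]
Step 2: The number of values is n = 7.
Step 3: Since n is odd, the median is the middle value at position 4: 34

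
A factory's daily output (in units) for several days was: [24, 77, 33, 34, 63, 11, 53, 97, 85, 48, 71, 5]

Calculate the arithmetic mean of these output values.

50.0833

Step 1: Sum all values: 24 + 77 + 33 + 34 + 63 + 11 + 53 + 97 + 85 + 48 + 71 + 5 = 601
Step 2: Count the number of values: n = 12
Step 3: Mean = sum / n = 601 / 12 = 50.0833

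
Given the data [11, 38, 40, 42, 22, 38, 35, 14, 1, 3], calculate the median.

28.5

Step 1: Sort the data in ascending order: [1, 3, 11, 14, 22, 35, 38, 38, 40, 42]
Step 2: The number of values is n = 10.
Step 3: Since n is even, the median is the average of positions 5 and 6:
  Median = (22 + 35) / 2 = 28.5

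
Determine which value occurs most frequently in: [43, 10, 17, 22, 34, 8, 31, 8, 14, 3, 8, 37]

8

Step 1: Count the frequency of each value:
  3: appears 1 time(s)
  8: appears 3 time(s)
  10: appears 1 time(s)
  14: appears 1 time(s)
  17: appears 1 time(s)
  22: appears 1 time(s)
  31: appears 1 time(s)
  34: appears 1 time(s)
  37: appears 1 time(s)
  43: appears 1 time(s)
Step 2: The value 8 appears most frequently (3 times).
Step 3: Mode = 8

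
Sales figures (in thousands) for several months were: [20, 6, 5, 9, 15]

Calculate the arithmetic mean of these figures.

11

Step 1: Sum all values: 20 + 6 + 5 + 9 + 15 = 55
Step 2: Count the number of values: n = 5
Step 3: Mean = sum / n = 55 / 5 = 11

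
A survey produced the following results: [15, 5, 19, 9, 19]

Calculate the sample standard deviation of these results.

6.229

Step 1: Compute the mean: 13.4
Step 2: Sum of squared deviations from the mean: 155.2
Step 3: Sample variance = 155.2 / 4 = 38.8
Step 4: Standard deviation = sqrt(38.8) = 6.229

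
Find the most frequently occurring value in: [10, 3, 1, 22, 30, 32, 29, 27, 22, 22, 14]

22

Step 1: Count the frequency of each value:
  1: appears 1 time(s)
  3: appears 1 time(s)
  10: appears 1 time(s)
  14: appears 1 time(s)
  22: appears 3 time(s)
  27: appears 1 time(s)
  29: appears 1 time(s)
  30: appears 1 time(s)
  32: appears 1 time(s)
Step 2: The value 22 appears most frequently (3 times).
Step 3: Mode = 22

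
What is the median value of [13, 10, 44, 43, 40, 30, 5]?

30

Step 1: Sort the data in ascending order: [5, 10, 13, 30, 40, 43, 44]
Step 2: The number of values is n = 7.
Step 3: Since n is odd, the median is the middle value at position 4: 30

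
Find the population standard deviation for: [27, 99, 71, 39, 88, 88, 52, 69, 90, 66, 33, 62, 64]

21.8638

Step 1: Compute the mean: 65.2308
Step 2: Sum of squared deviations from the mean: 6214.3077
Step 3: Population variance = 6214.3077 / 13 = 478.0237
Step 4: Standard deviation = sqrt(478.0237) = 21.8638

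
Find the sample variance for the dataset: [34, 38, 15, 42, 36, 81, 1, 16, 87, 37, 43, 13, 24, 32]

574.8626

Step 1: Compute the mean: (34 + 38 + 15 + 42 + 36 + 81 + 1 + 16 + 87 + 37 + 43 + 13 + 24 + 32) / 14 = 35.6429
Step 2: Compute squared deviations from the mean:
  (34 - 35.6429)^2 = 2.699
  (38 - 35.6429)^2 = 5.5561
  (15 - 35.6429)^2 = 426.1276
  (42 - 35.6429)^2 = 40.4133
  (36 - 35.6429)^2 = 0.1276
  (81 - 35.6429)^2 = 2057.2704
  (1 - 35.6429)^2 = 1200.1276
  (16 - 35.6429)^2 = 385.8418
  (87 - 35.6429)^2 = 2637.5561
  (37 - 35.6429)^2 = 1.8418
  (43 - 35.6429)^2 = 54.1276
  (13 - 35.6429)^2 = 512.699
  (24 - 35.6429)^2 = 135.5561
  (32 - 35.6429)^2 = 13.2704
Step 3: Sum of squared deviations = 7473.2143
Step 4: Sample variance = 7473.2143 / 13 = 574.8626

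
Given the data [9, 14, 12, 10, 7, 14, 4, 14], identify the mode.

14

Step 1: Count the frequency of each value:
  4: appears 1 time(s)
  7: appears 1 time(s)
  9: appears 1 time(s)
  10: appears 1 time(s)
  12: appears 1 time(s)
  14: appears 3 time(s)
Step 2: The value 14 appears most frequently (3 times).
Step 3: Mode = 14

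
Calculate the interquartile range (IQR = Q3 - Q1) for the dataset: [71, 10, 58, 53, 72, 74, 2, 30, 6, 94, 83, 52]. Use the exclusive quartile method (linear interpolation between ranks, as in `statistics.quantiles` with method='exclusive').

58.5

Step 1: Sort the data: [2, 6, 10, 30, 52, 53, 58, 71, 72, 74, 83, 94]
Step 2: n = 12
Step 3: Using the exclusive quartile method:
  Q1 = 15
  Q2 (median) = 55.5
  Q3 = 73.5
  IQR = Q3 - Q1 = 73.5 - 15 = 58.5
Step 4: IQR = 58.5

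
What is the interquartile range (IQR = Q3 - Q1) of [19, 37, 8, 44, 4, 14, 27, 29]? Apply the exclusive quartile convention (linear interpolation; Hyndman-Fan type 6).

25.5

Step 1: Sort the data: [4, 8, 14, 19, 27, 29, 37, 44]
Step 2: n = 8
Step 3: Using the exclusive quartile method:
  Q1 = 9.5
  Q2 (median) = 23
  Q3 = 35
  IQR = Q3 - Q1 = 35 - 9.5 = 25.5
Step 4: IQR = 25.5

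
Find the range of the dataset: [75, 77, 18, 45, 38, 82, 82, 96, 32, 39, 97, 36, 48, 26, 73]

79

Step 1: Identify the maximum value: max = 97
Step 2: Identify the minimum value: min = 18
Step 3: Range = max - min = 97 - 18 = 79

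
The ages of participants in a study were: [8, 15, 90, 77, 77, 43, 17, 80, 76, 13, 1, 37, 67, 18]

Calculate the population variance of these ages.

967.4541

Step 1: Compute the mean: (8 + 15 + 90 + 77 + 77 + 43 + 17 + 80 + 76 + 13 + 1 + 37 + 67 + 18) / 14 = 44.2143
Step 2: Compute squared deviations from the mean:
  (8 - 44.2143)^2 = 1311.4745
  (15 - 44.2143)^2 = 853.4745
  (90 - 44.2143)^2 = 2096.3316
  (77 - 44.2143)^2 = 1074.9031
  (77 - 44.2143)^2 = 1074.9031
  (43 - 44.2143)^2 = 1.4745
  (17 - 44.2143)^2 = 740.6173
  (80 - 44.2143)^2 = 1280.6173
  (76 - 44.2143)^2 = 1010.3316
  (13 - 44.2143)^2 = 974.3316
  (1 - 44.2143)^2 = 1867.4745
  (37 - 44.2143)^2 = 52.0459
  (67 - 44.2143)^2 = 519.1888
  (18 - 44.2143)^2 = 687.1888
Step 3: Sum of squared deviations = 13544.3571
Step 4: Population variance = 13544.3571 / 14 = 967.4541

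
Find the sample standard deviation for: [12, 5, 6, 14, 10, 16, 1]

5.3675

Step 1: Compute the mean: 9.1429
Step 2: Sum of squared deviations from the mean: 172.8571
Step 3: Sample variance = 172.8571 / 6 = 28.8095
Step 4: Standard deviation = sqrt(28.8095) = 5.3675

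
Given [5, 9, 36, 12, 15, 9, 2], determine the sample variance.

124.9524

Step 1: Compute the mean: (5 + 9 + 36 + 12 + 15 + 9 + 2) / 7 = 12.5714
Step 2: Compute squared deviations from the mean:
  (5 - 12.5714)^2 = 57.3265
  (9 - 12.5714)^2 = 12.7551
  (36 - 12.5714)^2 = 548.898
  (12 - 12.5714)^2 = 0.3265
  (15 - 12.5714)^2 = 5.898
  (9 - 12.5714)^2 = 12.7551
  (2 - 12.5714)^2 = 111.7551
Step 3: Sum of squared deviations = 749.7143
Step 4: Sample variance = 749.7143 / 6 = 124.9524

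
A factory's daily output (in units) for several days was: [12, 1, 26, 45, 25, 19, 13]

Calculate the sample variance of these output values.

193.4762

Step 1: Compute the mean: (12 + 1 + 26 + 45 + 25 + 19 + 13) / 7 = 20.1429
Step 2: Compute squared deviations from the mean:
  (12 - 20.1429)^2 = 66.3061
  (1 - 20.1429)^2 = 366.449
  (26 - 20.1429)^2 = 34.3061
  (45 - 20.1429)^2 = 617.8776
  (25 - 20.1429)^2 = 23.5918
  (19 - 20.1429)^2 = 1.3061
  (13 - 20.1429)^2 = 51.0204
Step 3: Sum of squared deviations = 1160.8571
Step 4: Sample variance = 1160.8571 / 6 = 193.4762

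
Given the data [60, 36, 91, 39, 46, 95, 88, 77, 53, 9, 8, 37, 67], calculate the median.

53

Step 1: Sort the data in ascending order: [8, 9, 36, 37, 39, 46, 53, 60, 67, 77, 88, 91, 95]
Step 2: The number of values is n = 13.
Step 3: Since n is odd, the median is the middle value at position 7: 53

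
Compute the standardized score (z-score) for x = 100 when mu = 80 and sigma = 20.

1

Step 1: Recall the z-score formula: z = (x - mu) / sigma
Step 2: Substitute values: z = (100 - 80) / 20
Step 3: z = 20 / 20 = 1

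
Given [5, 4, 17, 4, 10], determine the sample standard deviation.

5.6125

Step 1: Compute the mean: 8
Step 2: Sum of squared deviations from the mean: 126
Step 3: Sample variance = 126 / 4 = 31.5
Step 4: Standard deviation = sqrt(31.5) = 5.6125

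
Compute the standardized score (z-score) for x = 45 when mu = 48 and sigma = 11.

-0.2727

Step 1: Recall the z-score formula: z = (x - mu) / sigma
Step 2: Substitute values: z = (45 - 48) / 11
Step 3: z = -3 / 11 = -0.2727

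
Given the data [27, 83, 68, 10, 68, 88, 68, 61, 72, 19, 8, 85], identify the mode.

68

Step 1: Count the frequency of each value:
  8: appears 1 time(s)
  10: appears 1 time(s)
  19: appears 1 time(s)
  27: appears 1 time(s)
  61: appears 1 time(s)
  68: appears 3 time(s)
  72: appears 1 time(s)
  83: appears 1 time(s)
  85: appears 1 time(s)
  88: appears 1 time(s)
Step 2: The value 68 appears most frequently (3 times).
Step 3: Mode = 68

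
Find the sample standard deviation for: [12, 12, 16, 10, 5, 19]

4.8442

Step 1: Compute the mean: 12.3333
Step 2: Sum of squared deviations from the mean: 117.3333
Step 3: Sample variance = 117.3333 / 5 = 23.4667
Step 4: Standard deviation = sqrt(23.4667) = 4.8442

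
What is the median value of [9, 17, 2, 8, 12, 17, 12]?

12

Step 1: Sort the data in ascending order: [2, 8, 9, 12, 12, 17, 17]
Step 2: The number of values is n = 7.
Step 3: Since n is odd, the median is the middle value at position 4: 12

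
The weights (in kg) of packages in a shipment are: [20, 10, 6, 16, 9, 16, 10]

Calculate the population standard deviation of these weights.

4.5937

Step 1: Compute the mean: 12.4286
Step 2: Sum of squared deviations from the mean: 147.7143
Step 3: Population variance = 147.7143 / 7 = 21.102
Step 4: Standard deviation = sqrt(21.102) = 4.5937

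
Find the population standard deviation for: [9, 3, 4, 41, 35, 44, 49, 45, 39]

17.8104

Step 1: Compute the mean: 29.8889
Step 2: Sum of squared deviations from the mean: 2854.8889
Step 3: Population variance = 2854.8889 / 9 = 317.2099
Step 4: Standard deviation = sqrt(317.2099) = 17.8104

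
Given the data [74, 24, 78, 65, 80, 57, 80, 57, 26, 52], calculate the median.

61

Step 1: Sort the data in ascending order: [24, 26, 52, 57, 57, 65, 74, 78, 80, 80]
Step 2: The number of values is n = 10.
Step 3: Since n is even, the median is the average of positions 5 and 6:
  Median = (57 + 65) / 2 = 61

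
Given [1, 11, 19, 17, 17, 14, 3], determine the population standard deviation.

6.6055

Step 1: Compute the mean: 11.7143
Step 2: Sum of squared deviations from the mean: 305.4286
Step 3: Population variance = 305.4286 / 7 = 43.6327
Step 4: Standard deviation = sqrt(43.6327) = 6.6055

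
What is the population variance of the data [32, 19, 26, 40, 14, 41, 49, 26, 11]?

148.8889

Step 1: Compute the mean: (32 + 19 + 26 + 40 + 14 + 41 + 49 + 26 + 11) / 9 = 28.6667
Step 2: Compute squared deviations from the mean:
  (32 - 28.6667)^2 = 11.1111
  (19 - 28.6667)^2 = 93.4444
  (26 - 28.6667)^2 = 7.1111
  (40 - 28.6667)^2 = 128.4444
  (14 - 28.6667)^2 = 215.1111
  (41 - 28.6667)^2 = 152.1111
  (49 - 28.6667)^2 = 413.4444
  (26 - 28.6667)^2 = 7.1111
  (11 - 28.6667)^2 = 312.1111
Step 3: Sum of squared deviations = 1340
Step 4: Population variance = 1340 / 9 = 148.8889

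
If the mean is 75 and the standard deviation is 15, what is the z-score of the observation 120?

3

Step 1: Recall the z-score formula: z = (x - mu) / sigma
Step 2: Substitute values: z = (120 - 75) / 15
Step 3: z = 45 / 15 = 3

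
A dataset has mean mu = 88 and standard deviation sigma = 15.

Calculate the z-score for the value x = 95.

0.4667

Step 1: Recall the z-score formula: z = (x - mu) / sigma
Step 2: Substitute values: z = (95 - 88) / 15
Step 3: z = 7 / 15 = 0.4667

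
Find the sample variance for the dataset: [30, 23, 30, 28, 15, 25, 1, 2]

143.3571

Step 1: Compute the mean: (30 + 23 + 30 + 28 + 15 + 25 + 1 + 2) / 8 = 19.25
Step 2: Compute squared deviations from the mean:
  (30 - 19.25)^2 = 115.5625
  (23 - 19.25)^2 = 14.0625
  (30 - 19.25)^2 = 115.5625
  (28 - 19.25)^2 = 76.5625
  (15 - 19.25)^2 = 18.0625
  (25 - 19.25)^2 = 33.0625
  (1 - 19.25)^2 = 333.0625
  (2 - 19.25)^2 = 297.5625
Step 3: Sum of squared deviations = 1003.5
Step 4: Sample variance = 1003.5 / 7 = 143.3571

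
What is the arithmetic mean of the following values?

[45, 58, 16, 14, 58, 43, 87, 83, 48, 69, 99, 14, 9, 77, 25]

49.6667

Step 1: Sum all values: 45 + 58 + 16 + 14 + 58 + 43 + 87 + 83 + 48 + 69 + 99 + 14 + 9 + 77 + 25 = 745
Step 2: Count the number of values: n = 15
Step 3: Mean = sum / n = 745 / 15 = 49.6667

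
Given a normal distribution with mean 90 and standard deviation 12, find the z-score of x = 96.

0.5

Step 1: Recall the z-score formula: z = (x - mu) / sigma
Step 2: Substitute values: z = (96 - 90) / 12
Step 3: z = 6 / 12 = 0.5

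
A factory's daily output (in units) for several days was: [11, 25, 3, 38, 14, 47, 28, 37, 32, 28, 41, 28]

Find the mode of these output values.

28

Step 1: Count the frequency of each value:
  3: appears 1 time(s)
  11: appears 1 time(s)
  14: appears 1 time(s)
  25: appears 1 time(s)
  28: appears 3 time(s)
  32: appears 1 time(s)
  37: appears 1 time(s)
  38: appears 1 time(s)
  41: appears 1 time(s)
  47: appears 1 time(s)
Step 2: The value 28 appears most frequently (3 times).
Step 3: Mode = 28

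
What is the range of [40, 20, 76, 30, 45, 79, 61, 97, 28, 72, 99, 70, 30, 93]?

79

Step 1: Identify the maximum value: max = 99
Step 2: Identify the minimum value: min = 20
Step 3: Range = max - min = 99 - 20 = 79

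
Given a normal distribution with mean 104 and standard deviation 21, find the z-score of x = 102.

-0.0952

Step 1: Recall the z-score formula: z = (x - mu) / sigma
Step 2: Substitute values: z = (102 - 104) / 21
Step 3: z = -2 / 21 = -0.0952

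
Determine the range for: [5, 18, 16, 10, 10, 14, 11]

13

Step 1: Identify the maximum value: max = 18
Step 2: Identify the minimum value: min = 5
Step 3: Range = max - min = 18 - 5 = 13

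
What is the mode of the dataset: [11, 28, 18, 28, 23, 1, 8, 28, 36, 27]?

28

Step 1: Count the frequency of each value:
  1: appears 1 time(s)
  8: appears 1 time(s)
  11: appears 1 time(s)
  18: appears 1 time(s)
  23: appears 1 time(s)
  27: appears 1 time(s)
  28: appears 3 time(s)
  36: appears 1 time(s)
Step 2: The value 28 appears most frequently (3 times).
Step 3: Mode = 28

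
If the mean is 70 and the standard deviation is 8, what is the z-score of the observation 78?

1

Step 1: Recall the z-score formula: z = (x - mu) / sigma
Step 2: Substitute values: z = (78 - 70) / 8
Step 3: z = 8 / 8 = 1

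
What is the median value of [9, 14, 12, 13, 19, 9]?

12.5

Step 1: Sort the data in ascending order: [9, 9, 12, 13, 14, 19]
Step 2: The number of values is n = 6.
Step 3: Since n is even, the median is the average of positions 3 and 4:
  Median = (12 + 13) / 2 = 12.5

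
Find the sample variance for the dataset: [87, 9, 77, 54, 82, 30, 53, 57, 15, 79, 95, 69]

797.7197

Step 1: Compute the mean: (87 + 9 + 77 + 54 + 82 + 30 + 53 + 57 + 15 + 79 + 95 + 69) / 12 = 58.9167
Step 2: Compute squared deviations from the mean:
  (87 - 58.9167)^2 = 788.6736
  (9 - 58.9167)^2 = 2491.6736
  (77 - 58.9167)^2 = 327.0069
  (54 - 58.9167)^2 = 24.1736
  (82 - 58.9167)^2 = 532.8403
  (30 - 58.9167)^2 = 836.1736
  (53 - 58.9167)^2 = 35.0069
  (57 - 58.9167)^2 = 3.6736
  (15 - 58.9167)^2 = 1928.6736
  (79 - 58.9167)^2 = 403.3403
  (95 - 58.9167)^2 = 1302.0069
  (69 - 58.9167)^2 = 101.6736
Step 3: Sum of squared deviations = 8774.9167
Step 4: Sample variance = 8774.9167 / 11 = 797.7197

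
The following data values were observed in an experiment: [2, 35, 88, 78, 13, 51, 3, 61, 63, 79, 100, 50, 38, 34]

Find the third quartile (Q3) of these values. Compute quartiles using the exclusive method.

78.25

Step 1: Sort the data: [2, 3, 13, 34, 35, 38, 50, 51, 61, 63, 78, 79, 88, 100]
Step 2: n = 14
Step 3: Using the exclusive quartile method:
  Q1 = 28.75
  Q2 (median) = 50.5
  Q3 = 78.25
  IQR = Q3 - Q1 = 78.25 - 28.75 = 49.5
Step 4: Q3 = 78.25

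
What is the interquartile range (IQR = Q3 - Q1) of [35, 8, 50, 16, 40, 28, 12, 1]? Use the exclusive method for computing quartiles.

29.75

Step 1: Sort the data: [1, 8, 12, 16, 28, 35, 40, 50]
Step 2: n = 8
Step 3: Using the exclusive quartile method:
  Q1 = 9
  Q2 (median) = 22
  Q3 = 38.75
  IQR = Q3 - Q1 = 38.75 - 9 = 29.75
Step 4: IQR = 29.75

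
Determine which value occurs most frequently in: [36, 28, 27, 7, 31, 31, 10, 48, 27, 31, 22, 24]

31

Step 1: Count the frequency of each value:
  7: appears 1 time(s)
  10: appears 1 time(s)
  22: appears 1 time(s)
  24: appears 1 time(s)
  27: appears 2 time(s)
  28: appears 1 time(s)
  31: appears 3 time(s)
  36: appears 1 time(s)
  48: appears 1 time(s)
Step 2: The value 31 appears most frequently (3 times).
Step 3: Mode = 31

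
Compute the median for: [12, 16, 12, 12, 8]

12

Step 1: Sort the data in ascending order: [8, 12, 12, 12, 16]
Step 2: The number of values is n = 5.
Step 3: Since n is odd, the median is the middle value at position 3: 12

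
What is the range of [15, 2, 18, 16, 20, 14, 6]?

18

Step 1: Identify the maximum value: max = 20
Step 2: Identify the minimum value: min = 2
Step 3: Range = max - min = 20 - 2 = 18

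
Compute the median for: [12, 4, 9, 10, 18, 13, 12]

12

Step 1: Sort the data in ascending order: [4, 9, 10, 12, 12, 13, 18]
Step 2: The number of values is n = 7.
Step 3: Since n is odd, the median is the middle value at position 4: 12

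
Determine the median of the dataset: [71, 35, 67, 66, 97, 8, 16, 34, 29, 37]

36

Step 1: Sort the data in ascending order: [8, 16, 29, 34, 35, 37, 66, 67, 71, 97]
Step 2: The number of values is n = 10.
Step 3: Since n is even, the median is the average of positions 5 and 6:
  Median = (35 + 37) / 2 = 36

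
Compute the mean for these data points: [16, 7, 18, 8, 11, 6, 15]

11.5714

Step 1: Sum all values: 16 + 7 + 18 + 8 + 11 + 6 + 15 = 81
Step 2: Count the number of values: n = 7
Step 3: Mean = sum / n = 81 / 7 = 11.5714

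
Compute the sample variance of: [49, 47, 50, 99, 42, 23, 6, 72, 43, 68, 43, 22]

611.0909

Step 1: Compute the mean: (49 + 47 + 50 + 99 + 42 + 23 + 6 + 72 + 43 + 68 + 43 + 22) / 12 = 47
Step 2: Compute squared deviations from the mean:
  (49 - 47)^2 = 4
  (47 - 47)^2 = 0
  (50 - 47)^2 = 9
  (99 - 47)^2 = 2704
  (42 - 47)^2 = 25
  (23 - 47)^2 = 576
  (6 - 47)^2 = 1681
  (72 - 47)^2 = 625
  (43 - 47)^2 = 16
  (68 - 47)^2 = 441
  (43 - 47)^2 = 16
  (22 - 47)^2 = 625
Step 3: Sum of squared deviations = 6722
Step 4: Sample variance = 6722 / 11 = 611.0909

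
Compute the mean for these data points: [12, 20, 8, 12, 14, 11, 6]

11.8571

Step 1: Sum all values: 12 + 20 + 8 + 12 + 14 + 11 + 6 = 83
Step 2: Count the number of values: n = 7
Step 3: Mean = sum / n = 83 / 7 = 11.8571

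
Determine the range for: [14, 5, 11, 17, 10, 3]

14

Step 1: Identify the maximum value: max = 17
Step 2: Identify the minimum value: min = 3
Step 3: Range = max - min = 17 - 3 = 14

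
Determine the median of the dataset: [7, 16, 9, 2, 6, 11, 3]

7

Step 1: Sort the data in ascending order: [2, 3, 6, 7, 9, 11, 16]
Step 2: The number of values is n = 7.
Step 3: Since n is odd, the median is the middle value at position 4: 7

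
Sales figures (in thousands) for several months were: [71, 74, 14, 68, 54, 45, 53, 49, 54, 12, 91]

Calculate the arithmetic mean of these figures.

53.1818

Step 1: Sum all values: 71 + 74 + 14 + 68 + 54 + 45 + 53 + 49 + 54 + 12 + 91 = 585
Step 2: Count the number of values: n = 11
Step 3: Mean = sum / n = 585 / 11 = 53.1818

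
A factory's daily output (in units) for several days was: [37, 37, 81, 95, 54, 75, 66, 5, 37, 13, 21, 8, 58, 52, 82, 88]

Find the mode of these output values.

37

Step 1: Count the frequency of each value:
  5: appears 1 time(s)
  8: appears 1 time(s)
  13: appears 1 time(s)
  21: appears 1 time(s)
  37: appears 3 time(s)
  52: appears 1 time(s)
  54: appears 1 time(s)
  58: appears 1 time(s)
  66: appears 1 time(s)
  75: appears 1 time(s)
  81: appears 1 time(s)
  82: appears 1 time(s)
  88: appears 1 time(s)
  95: appears 1 time(s)
Step 2: The value 37 appears most frequently (3 times).
Step 3: Mode = 37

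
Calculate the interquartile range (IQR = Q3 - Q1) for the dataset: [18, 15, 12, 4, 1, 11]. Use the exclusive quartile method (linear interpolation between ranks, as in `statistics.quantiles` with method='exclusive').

12.5

Step 1: Sort the data: [1, 4, 11, 12, 15, 18]
Step 2: n = 6
Step 3: Using the exclusive quartile method:
  Q1 = 3.25
  Q2 (median) = 11.5
  Q3 = 15.75
  IQR = Q3 - Q1 = 15.75 - 3.25 = 12.5
Step 4: IQR = 12.5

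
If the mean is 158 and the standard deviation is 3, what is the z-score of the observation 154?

-1.3333

Step 1: Recall the z-score formula: z = (x - mu) / sigma
Step 2: Substitute values: z = (154 - 158) / 3
Step 3: z = -4 / 3 = -1.3333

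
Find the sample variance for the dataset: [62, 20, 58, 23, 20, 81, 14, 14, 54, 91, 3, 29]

836.9924

Step 1: Compute the mean: (62 + 20 + 58 + 23 + 20 + 81 + 14 + 14 + 54 + 91 + 3 + 29) / 12 = 39.0833
Step 2: Compute squared deviations from the mean:
  (62 - 39.0833)^2 = 525.1736
  (20 - 39.0833)^2 = 364.1736
  (58 - 39.0833)^2 = 357.8403
  (23 - 39.0833)^2 = 258.6736
  (20 - 39.0833)^2 = 364.1736
  (81 - 39.0833)^2 = 1757.0069
  (14 - 39.0833)^2 = 629.1736
  (14 - 39.0833)^2 = 629.1736
  (54 - 39.0833)^2 = 222.5069
  (91 - 39.0833)^2 = 2695.3403
  (3 - 39.0833)^2 = 1302.0069
  (29 - 39.0833)^2 = 101.6736
Step 3: Sum of squared deviations = 9206.9167
Step 4: Sample variance = 9206.9167 / 11 = 836.9924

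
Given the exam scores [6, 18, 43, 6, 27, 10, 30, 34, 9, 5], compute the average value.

18.8

Step 1: Sum all values: 6 + 18 + 43 + 6 + 27 + 10 + 30 + 34 + 9 + 5 = 188
Step 2: Count the number of values: n = 10
Step 3: Mean = sum / n = 188 / 10 = 18.8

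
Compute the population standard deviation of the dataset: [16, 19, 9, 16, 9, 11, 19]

4.0858

Step 1: Compute the mean: 14.1429
Step 2: Sum of squared deviations from the mean: 116.8571
Step 3: Population variance = 116.8571 / 7 = 16.6939
Step 4: Standard deviation = sqrt(16.6939) = 4.0858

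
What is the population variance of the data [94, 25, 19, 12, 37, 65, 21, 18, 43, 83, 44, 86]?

788.4097

Step 1: Compute the mean: (94 + 25 + 19 + 12 + 37 + 65 + 21 + 18 + 43 + 83 + 44 + 86) / 12 = 45.5833
Step 2: Compute squared deviations from the mean:
  (94 - 45.5833)^2 = 2344.1736
  (25 - 45.5833)^2 = 423.6736
  (19 - 45.5833)^2 = 706.6736
  (12 - 45.5833)^2 = 1127.8403
  (37 - 45.5833)^2 = 73.6736
  (65 - 45.5833)^2 = 377.0069
  (21 - 45.5833)^2 = 604.3403
  (18 - 45.5833)^2 = 760.8403
  (43 - 45.5833)^2 = 6.6736
  (83 - 45.5833)^2 = 1400.0069
  (44 - 45.5833)^2 = 2.5069
  (86 - 45.5833)^2 = 1633.5069
Step 3: Sum of squared deviations = 9460.9167
Step 4: Population variance = 9460.9167 / 12 = 788.4097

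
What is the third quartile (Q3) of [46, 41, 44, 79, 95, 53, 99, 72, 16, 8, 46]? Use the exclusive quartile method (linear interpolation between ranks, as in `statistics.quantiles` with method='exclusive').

79

Step 1: Sort the data: [8, 16, 41, 44, 46, 46, 53, 72, 79, 95, 99]
Step 2: n = 11
Step 3: Using the exclusive quartile method:
  Q1 = 41
  Q2 (median) = 46
  Q3 = 79
  IQR = Q3 - Q1 = 79 - 41 = 38
Step 4: Q3 = 79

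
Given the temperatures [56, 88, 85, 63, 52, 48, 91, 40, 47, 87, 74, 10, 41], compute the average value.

60.1538

Step 1: Sum all values: 56 + 88 + 85 + 63 + 52 + 48 + 91 + 40 + 47 + 87 + 74 + 10 + 41 = 782
Step 2: Count the number of values: n = 13
Step 3: Mean = sum / n = 782 / 13 = 60.1538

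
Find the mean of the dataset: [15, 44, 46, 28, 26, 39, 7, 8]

26.625

Step 1: Sum all values: 15 + 44 + 46 + 28 + 26 + 39 + 7 + 8 = 213
Step 2: Count the number of values: n = 8
Step 3: Mean = sum / n = 213 / 8 = 26.625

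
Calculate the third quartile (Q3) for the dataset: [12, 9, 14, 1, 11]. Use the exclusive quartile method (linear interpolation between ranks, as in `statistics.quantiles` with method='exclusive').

13

Step 1: Sort the data: [1, 9, 11, 12, 14]
Step 2: n = 5
Step 3: Using the exclusive quartile method:
  Q1 = 5
  Q2 (median) = 11
  Q3 = 13
  IQR = Q3 - Q1 = 13 - 5 = 8
Step 4: Q3 = 13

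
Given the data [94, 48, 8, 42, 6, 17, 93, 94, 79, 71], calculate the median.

59.5

Step 1: Sort the data in ascending order: [6, 8, 17, 42, 48, 71, 79, 93, 94, 94]
Step 2: The number of values is n = 10.
Step 3: Since n is even, the median is the average of positions 5 and 6:
  Median = (48 + 71) / 2 = 59.5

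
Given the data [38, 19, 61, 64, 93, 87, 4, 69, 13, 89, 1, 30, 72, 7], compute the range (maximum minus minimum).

92

Step 1: Identify the maximum value: max = 93
Step 2: Identify the minimum value: min = 1
Step 3: Range = max - min = 93 - 1 = 92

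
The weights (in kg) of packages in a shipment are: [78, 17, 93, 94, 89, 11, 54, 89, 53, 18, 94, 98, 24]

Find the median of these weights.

78

Step 1: Sort the data in ascending order: [11, 17, 18, 24, 53, 54, 78, 89, 89, 93, 94, 94, 98]
Step 2: The number of values is n = 13.
Step 3: Since n is odd, the median is the middle value at position 7: 78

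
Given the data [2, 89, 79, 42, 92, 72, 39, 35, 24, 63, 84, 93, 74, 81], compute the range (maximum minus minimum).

91

Step 1: Identify the maximum value: max = 93
Step 2: Identify the minimum value: min = 2
Step 3: Range = max - min = 93 - 2 = 91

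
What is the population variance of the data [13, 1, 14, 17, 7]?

32.64

Step 1: Compute the mean: (13 + 1 + 14 + 17 + 7) / 5 = 10.4
Step 2: Compute squared deviations from the mean:
  (13 - 10.4)^2 = 6.76
  (1 - 10.4)^2 = 88.36
  (14 - 10.4)^2 = 12.96
  (17 - 10.4)^2 = 43.56
  (7 - 10.4)^2 = 11.56
Step 3: Sum of squared deviations = 163.2
Step 4: Population variance = 163.2 / 5 = 32.64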